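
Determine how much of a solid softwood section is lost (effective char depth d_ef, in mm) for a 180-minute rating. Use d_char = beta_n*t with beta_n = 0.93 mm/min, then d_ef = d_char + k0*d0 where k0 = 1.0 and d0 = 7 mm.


d_char = 0.93 * 180 = 167.4 mm
d_ef = 167.4 + 1.0*7 = 174.4 mm

174.4 mm


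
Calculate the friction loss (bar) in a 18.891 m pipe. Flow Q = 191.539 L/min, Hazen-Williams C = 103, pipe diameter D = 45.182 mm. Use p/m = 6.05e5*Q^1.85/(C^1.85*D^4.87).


Q^1.85 = 16679
C^1.85 = 5293.6
D^4.87 = 1.1473e+08
p/m = 0.016615 bar/m
p_total = 0.016615 * 18.891 = 0.31387 bar

0.31387 bar


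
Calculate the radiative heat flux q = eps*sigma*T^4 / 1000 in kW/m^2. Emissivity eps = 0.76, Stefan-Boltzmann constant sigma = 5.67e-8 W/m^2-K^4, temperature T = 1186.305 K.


T^4 = 1.9805e+12
q = 0.76 * 5.67e-8 * 1.9805e+12 / 1000 = 85.346 kW/m^2

85.346 kW/m^2


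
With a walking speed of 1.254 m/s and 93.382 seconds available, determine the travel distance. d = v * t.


d = 1.254 * 93.382 = 117.10 m

117.10 m


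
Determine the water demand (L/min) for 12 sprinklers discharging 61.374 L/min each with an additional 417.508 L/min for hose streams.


Sprinkler demand = 12 * 61.374 = 736.488 L/min
Total = 736.488 + 417.508 = 1153.996 L/min

1153.996 L/min


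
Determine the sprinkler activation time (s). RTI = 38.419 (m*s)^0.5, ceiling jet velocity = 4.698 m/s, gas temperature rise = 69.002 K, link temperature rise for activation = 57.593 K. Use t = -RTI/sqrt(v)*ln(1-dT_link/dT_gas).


dT_link/dT_gas = 0.83466
ln(1 - 0.83466) = -1.7997
t = -38.419 / sqrt(4.698) * -1.7997 = 31.901 s

31.901 s


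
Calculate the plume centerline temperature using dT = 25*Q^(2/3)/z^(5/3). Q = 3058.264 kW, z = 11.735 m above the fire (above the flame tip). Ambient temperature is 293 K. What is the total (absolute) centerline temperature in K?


Q^(2/3) = 210.69
z^(5/3) = 60.600
dT = 25 * 210.69 / 60.600 = 86.920 K
T = 293 + 86.920 = 379.92 K

379.92 K


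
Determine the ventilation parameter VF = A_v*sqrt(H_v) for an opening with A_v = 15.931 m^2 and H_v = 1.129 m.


sqrt(H_v) = 1.0625
VF = 15.931 * 1.0625 = 16.927 m^(5/2)

16.927 m^(5/2)


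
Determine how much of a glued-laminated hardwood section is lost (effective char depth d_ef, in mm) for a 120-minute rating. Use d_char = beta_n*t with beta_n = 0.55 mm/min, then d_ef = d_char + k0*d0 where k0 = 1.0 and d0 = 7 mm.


d_char = 0.55 * 120 = 66 mm
d_ef = 66 + 1.0*7 = 73 mm

73 mm


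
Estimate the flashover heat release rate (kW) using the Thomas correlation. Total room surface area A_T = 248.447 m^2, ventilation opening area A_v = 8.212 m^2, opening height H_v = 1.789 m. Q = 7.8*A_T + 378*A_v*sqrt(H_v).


7.8*A_T = 1937.9
sqrt(H_v) = 1.3375
378*A_v*sqrt(H_v) = 4151.9
Q = 1937.9 + 4151.9 = 6089.8 kW

6089.8 kW


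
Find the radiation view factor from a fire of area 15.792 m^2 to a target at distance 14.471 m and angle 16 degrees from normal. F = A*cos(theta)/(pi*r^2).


cos(16 deg) = 0.96126
pi*r^2 = 657.88
F = 15.792 * 0.96126 / 657.88 = 0.023074

0.023074


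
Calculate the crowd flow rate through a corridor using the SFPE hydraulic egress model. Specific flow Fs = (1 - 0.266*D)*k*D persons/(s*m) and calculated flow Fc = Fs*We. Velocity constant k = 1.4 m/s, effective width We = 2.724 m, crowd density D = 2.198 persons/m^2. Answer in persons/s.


1 - 0.266*D = 1 - 0.266*2.198 = 0.41533
Fs = 0.41533 * 1.4 * 2.198 = 1.2781 persons/(s*m)
Fc = 1.2781 * 2.724 = 3.4814 persons/s

3.4814 persons/s


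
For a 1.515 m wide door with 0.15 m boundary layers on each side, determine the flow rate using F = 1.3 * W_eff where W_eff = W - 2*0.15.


W_eff = 1.515 - 0.30 = 1.215 m
F = 1.3 * 1.215 = 1.5795 persons/s

1.5795 persons/s


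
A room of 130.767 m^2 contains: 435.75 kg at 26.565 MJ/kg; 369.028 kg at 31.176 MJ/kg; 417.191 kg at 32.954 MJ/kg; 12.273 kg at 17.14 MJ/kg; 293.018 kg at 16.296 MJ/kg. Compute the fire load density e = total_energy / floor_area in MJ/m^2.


Total energy = 435.75*26.565 + 369.028*31.176 + 417.191*32.954 + 12.273*17.14 + 293.018*16.296
= 11575.70 + 11504.82 + 13748.11 + 210.3592 + 4775.021
= 41814.01 MJ
e = 41814.01 / 130.767 = 319.76 MJ/m^2

319.76 MJ/m^2


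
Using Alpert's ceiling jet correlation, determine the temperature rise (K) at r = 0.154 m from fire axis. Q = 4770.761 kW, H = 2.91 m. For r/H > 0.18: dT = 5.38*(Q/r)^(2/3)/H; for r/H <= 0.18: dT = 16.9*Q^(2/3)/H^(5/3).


r/H = 0.154 / 2.91 = 0.052921
r/H <= 0.18, so dT = 16.9*Q^(2/3)/H^(5/3)
Q^(2/3) = 283.39
H^(5/3) = 5.9314
dT = 16.9 * 283.39 / 5.9314 = 807.46 K

807.46 K


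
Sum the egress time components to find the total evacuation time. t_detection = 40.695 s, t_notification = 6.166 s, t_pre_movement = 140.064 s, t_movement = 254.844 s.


Total = 40.695 + 6.166 + 140.064 + 254.844 = 441.769 s

441.769 s


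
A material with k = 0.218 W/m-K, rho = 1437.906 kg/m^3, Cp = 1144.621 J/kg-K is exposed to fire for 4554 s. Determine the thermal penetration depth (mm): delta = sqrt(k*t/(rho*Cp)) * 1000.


alpha = 0.218 / (1437.906 * 1144.621) = 1.3245e-07 m^2/s
alpha * t = 0.00060319
delta = sqrt(0.00060319) * 1000 = 24.560 mm

24.560 mm


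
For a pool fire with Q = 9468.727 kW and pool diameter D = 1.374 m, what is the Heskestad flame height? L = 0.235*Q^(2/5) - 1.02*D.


Q^(2/5) = 38.951
0.235 * Q^(2/5) = 9.1534
1.02 * D = 1.4015
L = 7.7520 m

7.7520 m


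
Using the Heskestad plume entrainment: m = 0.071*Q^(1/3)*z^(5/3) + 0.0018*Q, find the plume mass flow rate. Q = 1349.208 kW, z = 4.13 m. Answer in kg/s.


Q^(1/3) = 11.050
z^(5/3) = 10.631
First term = 0.071 * 11.050 * 10.631 = 8.3407
Second term = 0.0018 * 1349.208 = 2.4286
m = 10.769 kg/s

10.769 kg/s


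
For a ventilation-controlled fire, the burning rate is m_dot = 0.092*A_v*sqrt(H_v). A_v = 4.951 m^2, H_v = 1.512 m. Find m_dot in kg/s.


sqrt(H_v) = 1.2296
m_dot = 0.092 * 4.951 * 1.2296 = 0.56009 kg/s

0.56009 kg/s


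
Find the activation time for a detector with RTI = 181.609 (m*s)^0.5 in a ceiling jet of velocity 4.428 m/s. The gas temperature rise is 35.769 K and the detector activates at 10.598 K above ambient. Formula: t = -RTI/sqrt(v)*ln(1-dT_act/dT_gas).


dT_act/dT_gas = 0.29629
ln(1 - 0.29629) = -0.35139
t = -181.609 / sqrt(4.428) * -0.35139 = 30.326 s

30.326 s


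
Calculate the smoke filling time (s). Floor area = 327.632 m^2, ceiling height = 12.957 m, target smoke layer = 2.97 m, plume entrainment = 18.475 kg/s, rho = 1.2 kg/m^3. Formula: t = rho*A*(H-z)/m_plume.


H - z = 9.987 m
t = 1.2 * 327.632 * 9.987 / 18.475 = 212.53 s

212.53 s


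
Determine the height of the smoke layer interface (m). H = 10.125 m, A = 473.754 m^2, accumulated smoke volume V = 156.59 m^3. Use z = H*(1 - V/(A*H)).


V/(A*H) = 0.032645
1 - 0.032645 = 0.96736
z = 10.125 * 0.96736 = 9.7945 m

9.7945 m


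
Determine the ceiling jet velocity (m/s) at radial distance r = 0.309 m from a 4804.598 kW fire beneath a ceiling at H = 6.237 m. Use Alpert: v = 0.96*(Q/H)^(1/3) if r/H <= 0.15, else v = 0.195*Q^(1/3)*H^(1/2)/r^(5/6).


r/H = 0.309 / 6.237 = 0.049543
r/H <= 0.15, so v = 0.96*(Q/H)^(1/3)
Q/H = 770.34
(Q/H)^(1/3) = 9.1670
v = 0.96 * 9.1670 = 8.8003 m/s

8.8003 m/s


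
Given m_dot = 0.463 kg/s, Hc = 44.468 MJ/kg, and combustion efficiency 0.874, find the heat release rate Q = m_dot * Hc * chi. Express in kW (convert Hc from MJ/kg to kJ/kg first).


Hc = 44.468 MJ/kg = 44.468 * 1000 kJ/kg = 44468 kJ/kg
Q = 0.463 kg/s * 44468 kJ/kg * 0.874 = 17995 kW

17995 kW


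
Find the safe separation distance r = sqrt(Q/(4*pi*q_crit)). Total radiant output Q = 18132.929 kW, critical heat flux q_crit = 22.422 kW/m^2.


4*pi*q_crit = 281.76
Q/(4*pi*q_crit) = 64.355
r = sqrt(64.355) = 8.0222 m

8.0222 m


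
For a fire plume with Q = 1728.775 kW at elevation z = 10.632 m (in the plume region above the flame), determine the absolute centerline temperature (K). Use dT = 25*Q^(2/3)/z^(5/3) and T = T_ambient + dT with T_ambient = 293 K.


Q^(2/3) = 144.04
z^(5/3) = 51.407
dT = 25 * 144.04 / 51.407 = 70.050 K
T = 293 + 70.050 = 363.05 K

363.05 K


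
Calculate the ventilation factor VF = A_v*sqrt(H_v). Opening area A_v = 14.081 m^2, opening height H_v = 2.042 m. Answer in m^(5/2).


sqrt(H_v) = 1.4290
VF = 14.081 * 1.4290 = 20.122 m^(5/2)

20.122 m^(5/2)


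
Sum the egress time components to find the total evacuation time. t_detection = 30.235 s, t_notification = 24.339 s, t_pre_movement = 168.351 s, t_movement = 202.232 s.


Total = 30.235 + 24.339 + 168.351 + 202.232 = 425.157 s

425.157 s


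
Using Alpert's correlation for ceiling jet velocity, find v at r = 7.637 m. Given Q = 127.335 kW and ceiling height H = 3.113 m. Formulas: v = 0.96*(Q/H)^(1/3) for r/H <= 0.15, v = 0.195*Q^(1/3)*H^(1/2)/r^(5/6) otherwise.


r/H = 7.637 / 3.113 = 2.4533
r/H > 0.15, so v = 0.195*Q^(1/3)*H^(1/2)/r^(5/6)
Q^(1/3) = 5.0309
H^(1/2) = 1.7644
r^(5/6) = 5.4421
v = 0.195 * 5.0309 * 1.7644 / 5.4421 = 0.31806 m/s

0.31806 m/s


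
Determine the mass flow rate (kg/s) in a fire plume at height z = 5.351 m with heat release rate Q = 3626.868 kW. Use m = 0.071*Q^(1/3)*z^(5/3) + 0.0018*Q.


Q^(1/3) = 15.364
z^(5/3) = 16.370
First term = 0.071 * 15.364 * 16.370 = 17.858
Second term = 0.0018 * 3626.868 = 6.5284
m = 24.386 kg/s

24.386 kg/s


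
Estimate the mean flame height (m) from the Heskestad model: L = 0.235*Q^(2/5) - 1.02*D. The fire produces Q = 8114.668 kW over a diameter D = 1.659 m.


Q^(2/5) = 36.619
0.235 * Q^(2/5) = 8.6055
1.02 * D = 1.6922
L = 6.9133 m

6.9133 m


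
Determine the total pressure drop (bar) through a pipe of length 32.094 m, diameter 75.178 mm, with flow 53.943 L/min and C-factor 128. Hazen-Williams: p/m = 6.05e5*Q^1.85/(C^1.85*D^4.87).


Q^1.85 = 1599.9
C^1.85 = 7913.0
D^4.87 = 1.3695e+09
p/m = 8.9317e-05 bar/m
p_total = 8.9317e-05 * 32.094 = 0.0028665 bar

0.0028665 bar


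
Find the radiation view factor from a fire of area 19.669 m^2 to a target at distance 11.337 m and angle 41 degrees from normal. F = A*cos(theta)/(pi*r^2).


cos(41 deg) = 0.75471
pi*r^2 = 403.78
F = 19.669 * 0.75471 / 403.78 = 0.036763

0.036763


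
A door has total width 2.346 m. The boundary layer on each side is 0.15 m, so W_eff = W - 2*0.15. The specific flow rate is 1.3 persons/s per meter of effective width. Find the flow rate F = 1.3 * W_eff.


W_eff = 2.346 - 0.30 = 2.046 m
F = 1.3 * 2.046 = 2.6598 persons/s

2.6598 persons/s


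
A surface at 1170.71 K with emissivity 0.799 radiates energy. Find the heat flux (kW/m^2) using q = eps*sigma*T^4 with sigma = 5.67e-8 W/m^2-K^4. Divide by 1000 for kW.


T^4 = 1.8784e+12
q = 0.799 * 5.67e-8 * 1.8784e+12 / 1000 = 85.100 kW/m^2

85.100 kW/m^2


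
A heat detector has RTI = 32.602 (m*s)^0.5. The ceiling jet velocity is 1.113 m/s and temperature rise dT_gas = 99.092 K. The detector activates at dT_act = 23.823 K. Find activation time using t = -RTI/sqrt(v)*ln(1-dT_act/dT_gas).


dT_act/dT_gas = 0.24041
ln(1 - 0.24041) = -0.27498
t = -32.602 / sqrt(1.113) * -0.27498 = 8.4976 s

8.4976 s


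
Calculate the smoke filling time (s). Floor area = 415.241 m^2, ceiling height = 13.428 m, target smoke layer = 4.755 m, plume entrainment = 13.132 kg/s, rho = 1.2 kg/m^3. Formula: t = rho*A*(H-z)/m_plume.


H - z = 8.673 m
t = 1.2 * 415.241 * 8.673 / 13.132 = 329.09 s

329.09 s


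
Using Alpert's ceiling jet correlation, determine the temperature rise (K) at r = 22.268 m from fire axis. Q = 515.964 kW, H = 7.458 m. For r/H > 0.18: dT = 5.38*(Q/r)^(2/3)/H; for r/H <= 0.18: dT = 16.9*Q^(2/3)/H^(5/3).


r/H = 22.268 / 7.458 = 2.9858
r/H > 0.18, so dT = 5.38*(Q/r)^(2/3)/H
Q/r = 23.171
(Q/r)^(2/3) = 8.1275
dT = 5.38 * 8.1275 / 7.458 = 5.8630 K

5.8630 K


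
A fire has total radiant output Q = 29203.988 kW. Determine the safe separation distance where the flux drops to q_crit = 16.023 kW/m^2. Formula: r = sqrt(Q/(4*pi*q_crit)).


4*pi*q_crit = 201.35
Q/(4*pi*q_crit) = 145.04
r = sqrt(145.04) = 12.043 m

12.043 m


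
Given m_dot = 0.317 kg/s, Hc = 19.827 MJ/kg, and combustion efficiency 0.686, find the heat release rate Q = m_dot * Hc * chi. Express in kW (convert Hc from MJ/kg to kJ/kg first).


Hc = 19.827 MJ/kg = 19.827 * 1000 kJ/kg = 19827 kJ/kg
Q = 0.317 kg/s * 19827 kJ/kg * 0.686 = 4311.6 kW

4311.6 kW


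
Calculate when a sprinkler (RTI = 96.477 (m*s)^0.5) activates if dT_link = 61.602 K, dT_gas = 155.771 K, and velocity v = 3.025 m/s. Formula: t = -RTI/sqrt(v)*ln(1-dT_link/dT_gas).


dT_link/dT_gas = 0.39547
ln(1 - 0.39547) = -0.50330
t = -96.477 / sqrt(3.025) * -0.50330 = 27.918 s

27.918 s


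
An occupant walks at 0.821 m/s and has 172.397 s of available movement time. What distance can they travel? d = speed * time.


d = 0.821 * 172.397 = 141.54 m

141.54 m


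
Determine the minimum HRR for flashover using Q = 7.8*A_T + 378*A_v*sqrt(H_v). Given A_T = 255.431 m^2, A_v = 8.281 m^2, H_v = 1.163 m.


7.8*A_T = 1992.4
sqrt(H_v) = 1.0784
378*A_v*sqrt(H_v) = 3375.7
Q = 1992.4 + 3375.7 = 5368.1 kW

5368.1 kW


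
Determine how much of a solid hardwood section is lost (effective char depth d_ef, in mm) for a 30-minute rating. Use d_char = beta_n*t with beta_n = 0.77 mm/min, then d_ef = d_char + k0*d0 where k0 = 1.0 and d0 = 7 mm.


d_char = 0.77 * 30 = 23.1 mm
d_ef = 23.1 + 1.0*7 = 30.1 mm

30.1 mm


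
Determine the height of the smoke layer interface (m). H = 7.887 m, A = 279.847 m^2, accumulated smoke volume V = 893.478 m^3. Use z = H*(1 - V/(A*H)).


V/(A*H) = 0.40481
1 - 0.40481 = 0.59519
z = 7.887 * 0.59519 = 4.6943 m

4.6943 m


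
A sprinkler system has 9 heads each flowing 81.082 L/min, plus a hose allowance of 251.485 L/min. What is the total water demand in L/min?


Sprinkler demand = 9 * 81.082 = 729.738 L/min
Total = 729.738 + 251.485 = 981.223 L/min

981.223 L/min


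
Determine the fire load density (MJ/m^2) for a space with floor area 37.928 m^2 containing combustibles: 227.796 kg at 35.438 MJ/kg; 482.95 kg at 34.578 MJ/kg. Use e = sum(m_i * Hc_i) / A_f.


Total energy = 227.796*35.438 + 482.95*34.578
= 8072.635 + 16699.45
= 24772.08 MJ
e = 24772.08 / 37.928 = 653.13 MJ/m^2

653.13 MJ/m^2


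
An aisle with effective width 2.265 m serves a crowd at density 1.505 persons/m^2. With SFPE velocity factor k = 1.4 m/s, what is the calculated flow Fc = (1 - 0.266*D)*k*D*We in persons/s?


1 - 0.266*D = 1 - 0.266*1.505 = 0.59967
Fs = 0.59967 * 1.4 * 1.505 = 1.2635 persons/(s*m)
Fc = 1.2635 * 2.265 = 2.8618 persons/s

2.8618 persons/s


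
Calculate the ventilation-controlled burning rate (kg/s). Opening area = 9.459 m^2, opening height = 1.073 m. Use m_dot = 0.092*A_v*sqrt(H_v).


sqrt(H_v) = 1.0359
m_dot = 0.092 * 9.459 * 1.0359 = 0.90143 kg/s

0.90143 kg/s


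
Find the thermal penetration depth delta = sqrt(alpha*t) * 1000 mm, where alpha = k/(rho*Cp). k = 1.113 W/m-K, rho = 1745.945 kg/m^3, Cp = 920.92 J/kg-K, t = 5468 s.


alpha = 1.113 / (1745.945 * 920.92) = 6.9222e-07 m^2/s
alpha * t = 0.0037850
delta = sqrt(0.0037850) * 1000 = 61.523 mm

61.523 mm


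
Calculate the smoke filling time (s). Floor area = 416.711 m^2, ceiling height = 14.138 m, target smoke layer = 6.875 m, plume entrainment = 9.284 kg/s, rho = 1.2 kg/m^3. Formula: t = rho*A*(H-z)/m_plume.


H - z = 7.263 m
t = 1.2 * 416.711 * 7.263 / 9.284 = 391.20 s

391.20 s


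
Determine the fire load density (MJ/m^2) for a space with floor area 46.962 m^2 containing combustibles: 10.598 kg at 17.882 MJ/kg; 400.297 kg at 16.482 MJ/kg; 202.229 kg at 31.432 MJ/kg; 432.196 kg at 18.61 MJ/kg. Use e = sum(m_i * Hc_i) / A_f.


Total energy = 10.598*17.882 + 400.297*16.482 + 202.229*31.432 + 432.196*18.61
= 189.5134 + 6597.695 + 6356.462 + 8043.168
= 21186.84 MJ
e = 21186.84 / 46.962 = 451.15 MJ/m^2

451.15 MJ/m^2


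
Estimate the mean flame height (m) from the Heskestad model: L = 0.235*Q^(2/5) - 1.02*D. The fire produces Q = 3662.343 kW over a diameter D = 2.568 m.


Q^(2/5) = 26.638
0.235 * Q^(2/5) = 6.2600
1.02 * D = 2.6194
L = 3.6406 m

3.6406 m


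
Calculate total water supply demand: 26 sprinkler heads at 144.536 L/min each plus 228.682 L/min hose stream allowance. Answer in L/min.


Sprinkler demand = 26 * 144.536 = 3757.936 L/min
Total = 3757.936 + 228.682 = 3986.618 L/min

3986.618 L/min


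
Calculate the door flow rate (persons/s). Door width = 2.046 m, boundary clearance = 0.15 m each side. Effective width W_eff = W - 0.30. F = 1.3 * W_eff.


W_eff = 2.046 - 0.30 = 1.746 m
F = 1.3 * 1.746 = 2.2698 persons/s

2.2698 persons/s


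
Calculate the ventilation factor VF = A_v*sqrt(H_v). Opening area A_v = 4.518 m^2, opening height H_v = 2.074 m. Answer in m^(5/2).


sqrt(H_v) = 1.4401
VF = 4.518 * 1.4401 = 6.5065 m^(5/2)

6.5065 m^(5/2)


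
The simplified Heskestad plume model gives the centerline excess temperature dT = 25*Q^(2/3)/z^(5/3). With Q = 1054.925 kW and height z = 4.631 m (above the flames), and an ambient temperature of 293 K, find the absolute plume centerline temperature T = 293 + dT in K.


Q^(2/3) = 103.63
z^(5/3) = 12.866
dT = 25 * 103.63 / 12.866 = 201.36 K
T = 293 + 201.36 = 494.36 K

494.36 K


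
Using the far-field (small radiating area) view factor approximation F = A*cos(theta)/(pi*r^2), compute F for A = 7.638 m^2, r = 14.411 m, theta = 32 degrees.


cos(32 deg) = 0.84805
pi*r^2 = 652.44
F = 7.638 * 0.84805 / 652.44 = 0.0099280

0.0099280


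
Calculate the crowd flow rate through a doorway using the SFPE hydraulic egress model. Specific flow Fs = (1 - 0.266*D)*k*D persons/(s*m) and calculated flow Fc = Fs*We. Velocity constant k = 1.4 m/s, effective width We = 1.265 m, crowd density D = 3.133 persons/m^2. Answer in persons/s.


1 - 0.266*D = 1 - 0.266*3.133 = 0.16662
Fs = 0.16662 * 1.4 * 3.133 = 0.73084 persons/(s*m)
Fc = 0.73084 * 1.265 = 0.92451 persons/s

0.92451 persons/s


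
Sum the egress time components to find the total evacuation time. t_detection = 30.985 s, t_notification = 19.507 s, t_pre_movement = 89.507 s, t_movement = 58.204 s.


Total = 30.985 + 19.507 + 89.507 + 58.204 = 198.203 s

198.203 s


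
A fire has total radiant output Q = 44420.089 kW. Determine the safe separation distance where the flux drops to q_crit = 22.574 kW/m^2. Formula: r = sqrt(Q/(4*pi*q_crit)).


4*pi*q_crit = 283.67
Q/(4*pi*q_crit) = 156.59
r = sqrt(156.59) = 12.514 m

12.514 m


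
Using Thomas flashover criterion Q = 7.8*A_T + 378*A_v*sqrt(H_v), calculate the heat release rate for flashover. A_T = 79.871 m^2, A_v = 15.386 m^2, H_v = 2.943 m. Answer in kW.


7.8*A_T = 622.99
sqrt(H_v) = 1.7155
378*A_v*sqrt(H_v) = 9977.3
Q = 622.99 + 9977.3 = 10600 kW

10600 kW


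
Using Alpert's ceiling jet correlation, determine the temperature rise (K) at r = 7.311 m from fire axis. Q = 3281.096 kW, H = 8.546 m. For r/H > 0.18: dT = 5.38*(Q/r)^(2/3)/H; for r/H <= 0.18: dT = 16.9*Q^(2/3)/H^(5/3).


r/H = 7.311 / 8.546 = 0.85549
r/H > 0.18, so dT = 5.38*(Q/r)^(2/3)/H
Q/r = 448.79
(Q/r)^(2/3) = 58.618
dT = 5.38 * 58.618 / 8.546 = 36.902 K

36.902 K


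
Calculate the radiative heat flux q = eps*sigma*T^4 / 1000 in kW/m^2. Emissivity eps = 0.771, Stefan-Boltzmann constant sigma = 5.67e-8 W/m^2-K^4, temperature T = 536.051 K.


T^4 = 8.2570e+10
q = 0.771 * 5.67e-8 * 8.2570e+10 / 1000 = 3.6096 kW/m^2

3.6096 kW/m^2


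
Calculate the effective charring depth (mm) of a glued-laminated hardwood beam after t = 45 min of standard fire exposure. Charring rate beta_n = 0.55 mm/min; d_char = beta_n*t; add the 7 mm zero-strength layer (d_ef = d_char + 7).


d_char = 0.55 * 45 = 24.75 mm
d_ef = 24.75 + 1.0*7 = 31.75 mm

31.75 mm


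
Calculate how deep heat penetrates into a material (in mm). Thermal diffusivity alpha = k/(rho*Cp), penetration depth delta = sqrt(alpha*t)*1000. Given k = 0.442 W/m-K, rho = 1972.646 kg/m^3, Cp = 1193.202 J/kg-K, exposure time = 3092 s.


alpha = 0.442 / (1972.646 * 1193.202) = 1.8778e-07 m^2/s
alpha * t = 0.00058063
delta = sqrt(0.00058063) * 1000 = 24.096 mm

24.096 mm


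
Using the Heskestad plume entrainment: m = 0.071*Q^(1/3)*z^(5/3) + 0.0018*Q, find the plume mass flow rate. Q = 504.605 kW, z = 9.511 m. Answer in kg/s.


Q^(1/3) = 7.9613
z^(5/3) = 42.695
First term = 0.071 * 7.9613 * 42.695 = 24.133
Second term = 0.0018 * 504.605 = 0.90829
m = 25.042 kg/s

25.042 kg/s


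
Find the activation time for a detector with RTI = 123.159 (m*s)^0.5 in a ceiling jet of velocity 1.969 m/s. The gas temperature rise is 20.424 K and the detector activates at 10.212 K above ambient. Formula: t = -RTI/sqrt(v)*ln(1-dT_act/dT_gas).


dT_act/dT_gas = 0.5
ln(1 - 0.5) = -0.69315
t = -123.159 / sqrt(1.969) * -0.69315 = 60.837 s

60.837 s


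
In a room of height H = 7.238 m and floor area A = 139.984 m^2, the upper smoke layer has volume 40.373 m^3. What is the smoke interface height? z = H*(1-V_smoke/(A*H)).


V/(A*H) = 0.039847
1 - 0.039847 = 0.96015
z = 7.238 * 0.96015 = 6.9496 m

6.9496 m


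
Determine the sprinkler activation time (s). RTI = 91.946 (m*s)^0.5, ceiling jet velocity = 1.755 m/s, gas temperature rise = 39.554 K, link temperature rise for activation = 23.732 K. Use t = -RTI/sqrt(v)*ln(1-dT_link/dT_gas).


dT_link/dT_gas = 0.59999
ln(1 - 0.59999) = -0.91627
t = -91.946 / sqrt(1.755) * -0.91627 = 63.594 s

63.594 s


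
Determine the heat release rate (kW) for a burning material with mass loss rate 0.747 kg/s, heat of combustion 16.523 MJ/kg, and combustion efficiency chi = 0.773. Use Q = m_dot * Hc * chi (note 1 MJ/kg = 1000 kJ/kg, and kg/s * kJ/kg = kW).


Hc = 16.523 MJ/kg = 16.523 * 1000 kJ/kg = 16523 kJ/kg
Q = 0.747 kg/s * 16523 kJ/kg * 0.773 = 9540.9 kW

9540.9 kW


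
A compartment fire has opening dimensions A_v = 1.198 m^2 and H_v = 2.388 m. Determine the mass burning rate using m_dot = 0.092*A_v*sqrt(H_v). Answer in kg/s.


sqrt(H_v) = 1.5453
m_dot = 0.092 * 1.198 * 1.5453 = 0.17032 kg/s

0.17032 kg/s


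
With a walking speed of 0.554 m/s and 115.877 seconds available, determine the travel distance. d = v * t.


d = 0.554 * 115.877 = 64.196 m

64.196 m


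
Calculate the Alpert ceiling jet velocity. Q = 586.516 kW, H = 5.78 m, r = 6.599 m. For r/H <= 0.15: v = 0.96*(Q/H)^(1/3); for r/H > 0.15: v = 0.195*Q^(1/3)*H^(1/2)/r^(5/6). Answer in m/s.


r/H = 6.599 / 5.78 = 1.1417
r/H > 0.15, so v = 0.195*Q^(1/3)*H^(1/2)/r^(5/6)
Q^(1/3) = 8.3707
H^(1/2) = 2.4042
r^(5/6) = 4.8184
v = 0.195 * 8.3707 * 2.4042 / 4.8184 = 0.81444 m/s

0.81444 m/s


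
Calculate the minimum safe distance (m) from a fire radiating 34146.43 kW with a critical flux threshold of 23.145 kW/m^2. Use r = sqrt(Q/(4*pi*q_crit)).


4*pi*q_crit = 290.85
Q/(4*pi*q_crit) = 117.40
r = sqrt(117.40) = 10.835 m

10.835 m


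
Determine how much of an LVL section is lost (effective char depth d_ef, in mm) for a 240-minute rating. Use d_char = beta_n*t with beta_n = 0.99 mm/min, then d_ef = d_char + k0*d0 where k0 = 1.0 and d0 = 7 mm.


d_char = 0.99 * 240 = 237.6 mm
d_ef = 237.6 + 1.0*7 = 244.6 mm

244.6 mm


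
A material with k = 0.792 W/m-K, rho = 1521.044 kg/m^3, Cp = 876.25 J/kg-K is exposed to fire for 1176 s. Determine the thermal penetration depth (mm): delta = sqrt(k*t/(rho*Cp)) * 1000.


alpha = 0.792 / (1521.044 * 876.25) = 5.9423e-07 m^2/s
alpha * t = 0.00069882
delta = sqrt(0.00069882) * 1000 = 26.435 mm

26.435 mm


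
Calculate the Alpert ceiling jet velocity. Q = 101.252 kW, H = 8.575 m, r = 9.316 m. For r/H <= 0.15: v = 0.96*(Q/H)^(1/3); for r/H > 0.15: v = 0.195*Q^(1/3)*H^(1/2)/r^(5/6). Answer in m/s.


r/H = 9.316 / 8.575 = 1.0864
r/H > 0.15, so v = 0.195*Q^(1/3)*H^(1/2)/r^(5/6)
Q^(1/3) = 4.6609
H^(1/2) = 2.9283
r^(5/6) = 6.4223
v = 0.195 * 4.6609 * 2.9283 / 6.4223 = 0.41441 m/s

0.41441 m/s


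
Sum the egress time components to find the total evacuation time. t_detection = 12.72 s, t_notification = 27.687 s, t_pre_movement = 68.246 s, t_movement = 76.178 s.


Total = 12.72 + 27.687 + 68.246 + 76.178 = 184.831 s

184.831 s


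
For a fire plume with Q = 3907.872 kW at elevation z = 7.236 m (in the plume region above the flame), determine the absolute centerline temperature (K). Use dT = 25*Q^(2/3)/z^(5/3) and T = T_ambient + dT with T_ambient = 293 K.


Q^(2/3) = 248.10
z^(5/3) = 27.071
dT = 25 * 248.10 / 27.071 = 229.12 K
T = 293 + 229.12 = 522.12 K

522.12 K


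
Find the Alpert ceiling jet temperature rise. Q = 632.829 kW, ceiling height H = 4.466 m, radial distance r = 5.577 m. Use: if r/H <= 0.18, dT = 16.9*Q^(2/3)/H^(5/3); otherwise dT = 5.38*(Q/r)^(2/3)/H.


r/H = 5.577 / 4.466 = 1.2488
r/H > 0.18, so dT = 5.38*(Q/r)^(2/3)/H
Q/r = 113.47
(Q/r)^(2/3) = 23.438
dT = 5.38 * 23.438 / 4.466 = 28.235 K

28.235 K


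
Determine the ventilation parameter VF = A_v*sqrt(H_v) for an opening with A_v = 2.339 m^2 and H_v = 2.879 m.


sqrt(H_v) = 1.6968
VF = 2.339 * 1.6968 = 3.9687 m^(5/2)

3.9687 m^(5/2)


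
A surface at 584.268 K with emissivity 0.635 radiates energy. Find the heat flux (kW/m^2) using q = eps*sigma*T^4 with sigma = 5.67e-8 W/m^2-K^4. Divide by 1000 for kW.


T^4 = 1.1653e+11
q = 0.635 * 5.67e-8 * 1.1653e+11 / 1000 = 4.1957 kW/m^2

4.1957 kW/m^2


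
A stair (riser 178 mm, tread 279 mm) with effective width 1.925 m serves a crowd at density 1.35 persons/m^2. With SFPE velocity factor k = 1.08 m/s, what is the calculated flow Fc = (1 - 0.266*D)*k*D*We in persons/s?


1 - 0.266*D = 1 - 0.266*1.35 = 0.64090
Fs = 0.64090 * 1.08 * 1.35 = 0.93443 persons/(s*m)
Fc = 0.93443 * 1.925 = 1.7988 persons/s

1.7988 persons/s


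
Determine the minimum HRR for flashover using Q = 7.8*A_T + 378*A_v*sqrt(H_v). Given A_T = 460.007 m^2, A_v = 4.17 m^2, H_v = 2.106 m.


7.8*A_T = 3588.1
sqrt(H_v) = 1.4512
378*A_v*sqrt(H_v) = 2287.5
Q = 3588.1 + 2287.5 = 5875.5 kW

5875.5 kW


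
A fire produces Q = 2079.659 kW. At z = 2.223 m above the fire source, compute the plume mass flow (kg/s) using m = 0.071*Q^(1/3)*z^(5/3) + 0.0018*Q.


Q^(1/3) = 12.764
z^(5/3) = 3.7865
First term = 0.071 * 12.764 * 3.7865 = 3.4315
Second term = 0.0018 * 2079.659 = 3.7434
m = 7.1749 kg/s

7.1749 kg/s


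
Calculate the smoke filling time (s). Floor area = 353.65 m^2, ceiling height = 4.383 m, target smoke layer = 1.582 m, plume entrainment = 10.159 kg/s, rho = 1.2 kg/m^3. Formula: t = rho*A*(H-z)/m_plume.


H - z = 2.801 m
t = 1.2 * 353.65 * 2.801 / 10.159 = 117.01 s

117.01 s


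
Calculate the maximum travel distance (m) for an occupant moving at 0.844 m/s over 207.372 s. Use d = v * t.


d = 0.844 * 207.372 = 175.02 m

175.02 m


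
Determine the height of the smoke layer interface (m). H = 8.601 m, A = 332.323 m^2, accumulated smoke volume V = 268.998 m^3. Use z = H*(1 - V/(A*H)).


V/(A*H) = 0.094111
1 - 0.094111 = 0.90589
z = 8.601 * 0.90589 = 7.7916 m

7.7916 m


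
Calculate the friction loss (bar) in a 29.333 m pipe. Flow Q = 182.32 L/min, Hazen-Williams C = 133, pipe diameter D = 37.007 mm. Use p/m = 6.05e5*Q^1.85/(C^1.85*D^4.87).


Q^1.85 = 15225
C^1.85 = 8494.3
D^4.87 = 4.3405e+07
p/m = 0.024982 bar/m
p_total = 0.024982 * 29.333 = 0.73280 bar

0.73280 bar


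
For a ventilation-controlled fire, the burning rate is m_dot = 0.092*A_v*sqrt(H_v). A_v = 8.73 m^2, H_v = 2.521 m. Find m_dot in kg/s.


sqrt(H_v) = 1.5878
m_dot = 0.092 * 8.73 * 1.5878 = 1.2752 kg/s

1.2752 kg/s


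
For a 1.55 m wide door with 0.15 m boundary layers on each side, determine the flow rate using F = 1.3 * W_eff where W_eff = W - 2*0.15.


W_eff = 1.55 - 0.30 = 1.25 m
F = 1.3 * 1.25 = 1.625 persons/s

1.625 persons/s


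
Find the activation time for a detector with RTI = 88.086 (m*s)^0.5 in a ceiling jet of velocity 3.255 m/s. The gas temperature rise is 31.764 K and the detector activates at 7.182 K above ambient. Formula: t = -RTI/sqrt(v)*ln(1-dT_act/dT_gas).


dT_act/dT_gas = 0.22611
ln(1 - 0.22611) = -0.25632
t = -88.086 / sqrt(3.255) * -0.25632 = 12.514 s

12.514 s


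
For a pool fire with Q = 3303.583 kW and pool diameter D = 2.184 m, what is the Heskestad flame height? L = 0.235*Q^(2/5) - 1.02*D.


Q^(2/5) = 25.562
0.235 * Q^(2/5) = 6.0071
1.02 * D = 2.2277
L = 3.7794 m

3.7794 m


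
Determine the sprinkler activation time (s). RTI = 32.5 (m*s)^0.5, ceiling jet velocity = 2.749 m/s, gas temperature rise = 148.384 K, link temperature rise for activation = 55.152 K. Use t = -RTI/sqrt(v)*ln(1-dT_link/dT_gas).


dT_link/dT_gas = 0.37168
ln(1 - 0.37168) = -0.46471
t = -32.5 / sqrt(2.749) * -0.46471 = 9.1092 s

9.1092 s


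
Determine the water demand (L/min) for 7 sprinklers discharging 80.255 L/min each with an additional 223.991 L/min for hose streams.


Sprinkler demand = 7 * 80.255 = 561.785 L/min
Total = 561.785 + 223.991 = 785.776 L/min

785.776 L/min


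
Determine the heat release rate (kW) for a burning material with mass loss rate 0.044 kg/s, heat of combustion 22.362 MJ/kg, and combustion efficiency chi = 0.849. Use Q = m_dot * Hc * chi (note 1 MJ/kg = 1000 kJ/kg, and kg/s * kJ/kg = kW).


Hc = 22.362 MJ/kg = 22.362 * 1000 kJ/kg = 22362 kJ/kg
Q = 0.044 kg/s * 22362 kJ/kg * 0.849 = 835.35 kW

835.35 kW


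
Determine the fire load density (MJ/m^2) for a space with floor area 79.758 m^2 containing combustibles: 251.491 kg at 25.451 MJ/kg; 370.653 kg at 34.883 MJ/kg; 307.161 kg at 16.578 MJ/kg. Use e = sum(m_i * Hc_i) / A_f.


Total energy = 251.491*25.451 + 370.653*34.883 + 307.161*16.578
= 6400.697 + 12929.49 + 5092.115
= 24422.30 MJ
e = 24422.30 / 79.758 = 306.21 MJ/m^2

306.21 MJ/m^2


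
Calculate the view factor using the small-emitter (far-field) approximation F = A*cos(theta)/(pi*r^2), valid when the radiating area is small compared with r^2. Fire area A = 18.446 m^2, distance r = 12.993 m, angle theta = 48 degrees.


cos(48 deg) = 0.66913
pi*r^2 = 530.36
F = 18.446 * 0.66913 / 530.36 = 0.023273

0.023273


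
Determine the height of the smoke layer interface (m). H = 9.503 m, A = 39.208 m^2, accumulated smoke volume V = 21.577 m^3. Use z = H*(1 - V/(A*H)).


V/(A*H) = 0.057910
1 - 0.057910 = 0.94209
z = 9.503 * 0.94209 = 8.9527 m

8.9527 m


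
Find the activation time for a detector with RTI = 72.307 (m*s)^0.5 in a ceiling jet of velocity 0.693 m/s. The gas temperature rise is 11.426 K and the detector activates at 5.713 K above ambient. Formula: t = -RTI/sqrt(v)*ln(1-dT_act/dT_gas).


dT_act/dT_gas = 0.5
ln(1 - 0.5) = -0.69315
t = -72.307 / sqrt(0.693) * -0.69315 = 60.206 s

60.206 s


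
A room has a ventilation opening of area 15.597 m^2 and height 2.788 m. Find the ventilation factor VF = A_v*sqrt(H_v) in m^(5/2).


sqrt(H_v) = 1.6697
VF = 15.597 * 1.6697 = 26.043 m^(5/2)

26.043 m^(5/2)


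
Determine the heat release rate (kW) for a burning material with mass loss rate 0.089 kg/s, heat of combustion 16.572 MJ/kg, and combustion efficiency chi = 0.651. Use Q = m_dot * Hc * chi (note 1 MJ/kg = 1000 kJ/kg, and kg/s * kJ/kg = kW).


Hc = 16.572 MJ/kg = 16.572 * 1000 kJ/kg = 16572 kJ/kg
Q = 0.089 kg/s * 16572 kJ/kg * 0.651 = 960.17 kW

960.17 kW


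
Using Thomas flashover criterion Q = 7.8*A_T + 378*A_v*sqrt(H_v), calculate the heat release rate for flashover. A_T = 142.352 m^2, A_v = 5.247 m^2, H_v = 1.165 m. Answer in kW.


7.8*A_T = 1110.3
sqrt(H_v) = 1.0794
378*A_v*sqrt(H_v) = 2140.7
Q = 1110.3 + 2140.7 = 3251.1 kW

3251.1 kW


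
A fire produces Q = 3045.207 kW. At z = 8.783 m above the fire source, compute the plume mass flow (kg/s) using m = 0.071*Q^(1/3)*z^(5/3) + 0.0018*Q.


Q^(1/3) = 14.495
z^(5/3) = 37.389
First term = 0.071 * 14.495 * 37.389 = 38.477
Second term = 0.0018 * 3045.207 = 5.4814
m = 43.958 kg/s

43.958 kg/s


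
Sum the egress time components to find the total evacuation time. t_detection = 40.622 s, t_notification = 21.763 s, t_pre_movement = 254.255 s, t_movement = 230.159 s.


Total = 40.622 + 21.763 + 254.255 + 230.159 = 546.799 s

546.799 s


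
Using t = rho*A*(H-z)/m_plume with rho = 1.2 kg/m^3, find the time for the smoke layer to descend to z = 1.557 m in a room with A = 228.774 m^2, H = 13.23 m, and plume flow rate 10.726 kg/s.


H - z = 11.673 m
t = 1.2 * 228.774 * 11.673 / 10.726 = 298.77 s

298.77 s


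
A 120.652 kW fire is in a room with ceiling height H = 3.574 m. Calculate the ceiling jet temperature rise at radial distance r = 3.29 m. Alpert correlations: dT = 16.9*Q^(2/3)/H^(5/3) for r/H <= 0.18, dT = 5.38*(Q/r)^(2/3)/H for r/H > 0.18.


r/H = 3.29 / 3.574 = 0.92054
r/H > 0.18, so dT = 5.38*(Q/r)^(2/3)/H
Q/r = 36.672
(Q/r)^(2/3) = 11.038
dT = 5.38 * 11.038 / 3.574 = 16.616 K

16.616 K


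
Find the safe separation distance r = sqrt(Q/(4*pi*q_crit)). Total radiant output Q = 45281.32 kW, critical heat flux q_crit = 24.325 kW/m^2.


4*pi*q_crit = 305.68
Q/(4*pi*q_crit) = 148.13
r = sqrt(148.13) = 12.171 m

12.171 m


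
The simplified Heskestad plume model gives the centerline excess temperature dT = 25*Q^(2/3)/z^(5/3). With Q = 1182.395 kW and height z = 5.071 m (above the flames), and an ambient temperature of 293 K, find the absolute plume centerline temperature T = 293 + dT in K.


Q^(2/3) = 111.82
z^(5/3) = 14.968
dT = 25 * 111.82 / 14.968 = 186.76 K
T = 293 + 186.76 = 479.76 K

479.76 K


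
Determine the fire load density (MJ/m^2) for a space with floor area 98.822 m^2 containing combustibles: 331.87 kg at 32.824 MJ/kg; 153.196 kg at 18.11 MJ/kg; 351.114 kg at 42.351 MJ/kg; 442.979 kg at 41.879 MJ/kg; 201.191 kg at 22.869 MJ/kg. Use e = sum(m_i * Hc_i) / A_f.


Total energy = 331.87*32.824 + 153.196*18.11 + 351.114*42.351 + 442.979*41.879 + 201.191*22.869
= 10893.30 + 2774.380 + 14870.03 + 18551.52 + 4601.037
= 51690.26 MJ
e = 51690.26 / 98.822 = 523.06 MJ/m^2

523.06 MJ/m^2


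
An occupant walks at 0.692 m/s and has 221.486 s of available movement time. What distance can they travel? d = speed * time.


d = 0.692 * 221.486 = 153.27 m

153.27 m


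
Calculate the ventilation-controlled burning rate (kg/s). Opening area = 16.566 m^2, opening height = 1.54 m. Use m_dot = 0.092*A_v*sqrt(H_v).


sqrt(H_v) = 1.2410
m_dot = 0.092 * 16.566 * 1.2410 = 1.8913 kg/s

1.8913 kg/s


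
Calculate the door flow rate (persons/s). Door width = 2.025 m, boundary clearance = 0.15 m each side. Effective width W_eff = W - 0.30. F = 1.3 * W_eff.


W_eff = 2.025 - 0.30 = 1.725 m
F = 1.3 * 1.725 = 2.2425 persons/s

2.2425 persons/s


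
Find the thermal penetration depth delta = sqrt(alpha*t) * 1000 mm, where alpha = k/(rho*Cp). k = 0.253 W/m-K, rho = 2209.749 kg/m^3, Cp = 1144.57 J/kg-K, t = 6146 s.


alpha = 0.253 / (2209.749 * 1144.57) = 1.0003e-07 m^2/s
alpha * t = 0.00061479
delta = sqrt(0.00061479) * 1000 = 24.795 mm

24.795 mm


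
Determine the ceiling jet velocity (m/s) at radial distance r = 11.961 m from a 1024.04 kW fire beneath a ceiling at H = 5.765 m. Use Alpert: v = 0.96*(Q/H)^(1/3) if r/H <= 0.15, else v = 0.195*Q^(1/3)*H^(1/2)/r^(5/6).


r/H = 11.961 / 5.765 = 2.0748
r/H > 0.15, so v = 0.195*Q^(1/3)*H^(1/2)/r^(5/6)
Q^(1/3) = 10.079
H^(1/2) = 2.4010
r^(5/6) = 7.9093
v = 0.195 * 10.079 * 2.4010 / 7.9093 = 0.59667 m/s

0.59667 m/s


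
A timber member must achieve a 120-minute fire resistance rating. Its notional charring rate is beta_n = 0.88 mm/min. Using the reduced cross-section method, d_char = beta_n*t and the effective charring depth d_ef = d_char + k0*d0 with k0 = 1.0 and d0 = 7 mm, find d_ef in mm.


d_char = 0.88 * 120 = 105.6 mm
d_ef = 105.6 + 1.0*7 = 112.6 mm

112.6 mm


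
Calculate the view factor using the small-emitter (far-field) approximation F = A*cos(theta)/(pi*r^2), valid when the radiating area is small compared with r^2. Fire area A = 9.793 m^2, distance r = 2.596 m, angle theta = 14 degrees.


cos(14 deg) = 0.97030
pi*r^2 = 21.172
F = 9.793 * 0.97030 / 21.172 = 0.44881

0.44881


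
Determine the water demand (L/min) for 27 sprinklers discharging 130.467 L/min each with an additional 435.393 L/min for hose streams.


Sprinkler demand = 27 * 130.467 = 3522.609 L/min
Total = 3522.609 + 435.393 = 3958.002 L/min

3958.002 L/min


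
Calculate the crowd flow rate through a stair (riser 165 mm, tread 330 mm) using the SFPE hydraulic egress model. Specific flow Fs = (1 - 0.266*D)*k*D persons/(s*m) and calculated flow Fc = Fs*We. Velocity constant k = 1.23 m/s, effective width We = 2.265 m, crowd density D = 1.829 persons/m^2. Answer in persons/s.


1 - 0.266*D = 1 - 0.266*1.829 = 0.51349
Fs = 0.51349 * 1.23 * 1.829 = 1.1552 persons/(s*m)
Fc = 1.1552 * 2.265 = 2.6165 persons/s

2.6165 persons/s


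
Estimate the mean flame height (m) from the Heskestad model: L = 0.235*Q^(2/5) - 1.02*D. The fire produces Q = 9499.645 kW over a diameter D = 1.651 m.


Q^(2/5) = 39.002
0.235 * Q^(2/5) = 9.1654
1.02 * D = 1.6840
L = 7.4814 m

7.4814 m


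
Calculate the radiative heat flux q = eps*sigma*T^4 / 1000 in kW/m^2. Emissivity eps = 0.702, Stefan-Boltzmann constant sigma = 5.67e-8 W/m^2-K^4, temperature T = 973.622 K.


T^4 = 8.9859e+11
q = 0.702 * 5.67e-8 * 8.9859e+11 / 1000 = 35.767 kW/m^2

35.767 kW/m^2


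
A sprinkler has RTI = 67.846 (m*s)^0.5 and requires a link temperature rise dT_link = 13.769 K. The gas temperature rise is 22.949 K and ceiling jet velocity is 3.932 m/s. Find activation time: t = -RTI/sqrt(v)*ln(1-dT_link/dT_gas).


dT_link/dT_gas = 0.59998
ln(1 - 0.59998) = -0.91625
t = -67.846 / sqrt(3.932) * -0.91625 = 31.349 s

31.349 s


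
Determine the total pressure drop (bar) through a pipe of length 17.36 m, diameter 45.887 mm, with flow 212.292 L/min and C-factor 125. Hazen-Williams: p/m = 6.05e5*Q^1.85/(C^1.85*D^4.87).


Q^1.85 = 20176
C^1.85 = 7573.3
D^4.87 = 1.2372e+08
p/m = 0.013028 bar/m
p_total = 0.013028 * 17.36 = 0.22616 bar

0.22616 bar


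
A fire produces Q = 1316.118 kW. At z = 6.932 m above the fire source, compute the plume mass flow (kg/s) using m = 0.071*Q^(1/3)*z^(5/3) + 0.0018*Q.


Q^(1/3) = 10.959
z^(5/3) = 25.202
First term = 0.071 * 10.959 * 25.202 = 19.609
Second term = 0.0018 * 1316.118 = 2.3690
m = 21.978 kg/s

21.978 kg/s


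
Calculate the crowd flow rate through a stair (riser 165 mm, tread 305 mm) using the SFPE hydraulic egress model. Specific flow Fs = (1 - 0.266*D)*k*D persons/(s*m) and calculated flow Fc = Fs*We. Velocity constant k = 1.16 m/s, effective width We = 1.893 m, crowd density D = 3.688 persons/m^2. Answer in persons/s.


1 - 0.266*D = 1 - 0.266*3.688 = 0.018992
Fs = 0.018992 * 1.16 * 3.688 = 0.081249 persons/(s*m)
Fc = 0.081249 * 1.893 = 0.15380 persons/s

0.15380 persons/s


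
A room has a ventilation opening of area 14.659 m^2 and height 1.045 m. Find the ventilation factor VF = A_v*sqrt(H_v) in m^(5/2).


sqrt(H_v) = 1.0223
VF = 14.659 * 1.0223 = 14.985 m^(5/2)

14.985 m^(5/2)


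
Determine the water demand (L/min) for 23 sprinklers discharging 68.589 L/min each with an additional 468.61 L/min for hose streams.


Sprinkler demand = 23 * 68.589 = 1577.547 L/min
Total = 1577.547 + 468.61 = 2046.157 L/min

2046.157 L/min


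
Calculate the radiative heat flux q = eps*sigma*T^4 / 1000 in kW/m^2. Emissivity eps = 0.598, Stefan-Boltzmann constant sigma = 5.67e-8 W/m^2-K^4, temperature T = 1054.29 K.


T^4 = 1.2355e+12
q = 0.598 * 5.67e-8 * 1.2355e+12 / 1000 = 41.891 kW/m^2

41.891 kW/m^2


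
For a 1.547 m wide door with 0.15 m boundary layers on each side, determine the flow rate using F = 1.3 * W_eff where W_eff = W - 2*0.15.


W_eff = 1.547 - 0.30 = 1.247 m
F = 1.3 * 1.247 = 1.6211 persons/s

1.6211 persons/s


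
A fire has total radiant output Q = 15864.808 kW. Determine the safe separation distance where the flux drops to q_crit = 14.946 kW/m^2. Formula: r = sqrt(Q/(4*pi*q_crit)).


4*pi*q_crit = 187.82
Q/(4*pi*q_crit) = 84.470
r = sqrt(84.470) = 9.1907 m

9.1907 m


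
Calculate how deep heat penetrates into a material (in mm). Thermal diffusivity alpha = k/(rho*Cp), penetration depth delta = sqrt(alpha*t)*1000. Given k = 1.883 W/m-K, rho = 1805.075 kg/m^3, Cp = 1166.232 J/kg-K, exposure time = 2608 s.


alpha = 1.883 / (1805.075 * 1166.232) = 8.9448e-07 m^2/s
alpha * t = 0.0023328
delta = sqrt(0.0023328) * 1000 = 48.299 mm

48.299 mm
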